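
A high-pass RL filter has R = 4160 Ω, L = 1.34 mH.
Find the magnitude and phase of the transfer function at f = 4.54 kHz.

Step 1 — Angular frequency: ω = 2π·4540 = 2.853e+04 rad/s.
Step 2 — Transfer function: H(jω) = jωL/(R + jωL).
Step 3 — Numerator jωL = j·38.22; denominator R + jωL = 4160 + j38.22.
Step 4 — H = 8.442e-05 + j0.009188.
Step 5 — Magnitude: |H| = 0.009188 (-40.7 dB); phase: φ = 89.5°.

|H| = 0.009188 (-40.7 dB), φ = 89.5°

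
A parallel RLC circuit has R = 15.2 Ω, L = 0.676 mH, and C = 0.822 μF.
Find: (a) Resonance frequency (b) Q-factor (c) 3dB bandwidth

Step 1 — Resonance: ω₀ = 1/√(LC) = 1/√(0.000676·8.22e-07) = 4.242e+04 rad/s.
Step 2 — f₀ = ω₀/(2π) = 6752 Hz.
Step 3 — Parallel Q: Q = R/(ω₀L) = 15.2/(4.242e+04·0.000676) = 0.53.
Step 4 — Bandwidth: Δω = ω₀/Q = 8.004e+04 rad/s; BW = Δω/(2π) = 1.274e+04 Hz.

(a) f₀ = 6752 Hz  (b) Q = 0.53  (c) BW = 1.274e+04 Hz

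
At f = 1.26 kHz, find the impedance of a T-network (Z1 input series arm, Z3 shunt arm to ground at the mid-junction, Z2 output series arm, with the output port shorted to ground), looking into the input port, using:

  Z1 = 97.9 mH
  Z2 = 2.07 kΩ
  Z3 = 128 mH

Step 1 — Angular frequency: ω = 2π·f = 2π·1260 = 7917 rad/s.
Step 2 — Component impedances:
  Z1: Z = jωL = j·7917·0.0979 = 0 + j775.1 Ω
  Z2: Z = R = 2070 Ω
  Z3: Z = jωL = j·7917·0.128 = 0 + j1013 Ω
Step 3 — With the output port shorted to ground, the output series arm Z2 runs from the junction to ground; the shunt arm Z3 also runs from the junction to ground. They appear in parallel: Z3 || Z2 = 400.2 + j817.4 Ω.
Step 4 — Series with input arm Z1: Z_in = Z1 + (Z3 || Z2) = 400.2 + j1593 Ω = 1642∠75.9° Ω.

Z = 400.2 + j1593 Ω = 1642∠75.9° Ω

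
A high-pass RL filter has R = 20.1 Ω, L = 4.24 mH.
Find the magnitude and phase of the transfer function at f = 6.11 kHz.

Step 1 — Angular frequency: ω = 2π·6110 = 3.839e+04 rad/s.
Step 2 — Transfer function: H(jω) = jωL/(R + jωL).
Step 3 — Numerator jωL = j·162.8; denominator R + jωL = 20.1 + j162.8.
Step 4 — H = 0.985 + j0.1216.
Step 5 — Magnitude: |H| = 0.9925 (-0.1 dB); phase: φ = 7.0°.

|H| = 0.9925 (-0.1 dB), φ = 7.0°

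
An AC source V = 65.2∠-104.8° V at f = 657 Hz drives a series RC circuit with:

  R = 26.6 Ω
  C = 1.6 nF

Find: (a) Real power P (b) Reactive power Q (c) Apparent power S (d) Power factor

Step 1 — Angular frequency: ω = 2π·f = 2π·657 = 4128 rad/s.
Step 2 — Component impedances:
  R: Z = R = 26.6 Ω
  C: Z = 1/(jωC) = -j/(ω·C) = 0 - j1.514e+05 Ω
Step 3 — Series combination: Z_total = R + C = 26.6 - j1.514e+05 Ω = 1.514e+05∠-90.0° Ω.
Step 4 — Source phasor: V = 65.2∠-104.8° V = -16.66 - j63.04 V.
Step 5 — Current: I = V / Z = 0.0004163 - j0.0001101 A = 0.0004306∠-14.8° A.
Step 6 — Complex power: S = V·I* = 4.933e-06 - j0.02808 VA.
Step 7 — Real power: P = Re(S) = 4.933e-06 W.
Step 8 — Reactive power: Q = Im(S) = -0.02808 VAR.
Step 9 — Apparent power: |S| = 0.02808 VA.
Step 10 — Power factor: PF = P/|S| = 0.0001757 (leading).

(a) P = 4.933e-06 W  (b) Q = -0.02808 VAR  (c) S = 0.02808 VA  (d) PF = 0.0001757 (leading)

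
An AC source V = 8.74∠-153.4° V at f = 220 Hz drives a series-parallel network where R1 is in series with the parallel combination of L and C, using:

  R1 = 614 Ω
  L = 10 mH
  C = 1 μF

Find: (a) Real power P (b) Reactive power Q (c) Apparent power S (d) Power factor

Step 1 — Angular frequency: ω = 2π·f = 2π·220 = 1382 rad/s.
Step 2 — Component impedances:
  R1: Z = R = 614 Ω
  L: Z = jωL = j·1382·0.01 = 0 + j13.82 Ω
  C: Z = 1/(jωC) = -j/(ω·C) = 0 - j723.4 Ω
Step 3 — Parallel branch: L || C = 1/(1/L + 1/C) = 0 + j14.09 Ω.
Step 4 — Series with R1: Z_total = R1 + (L || C) = 614 + j14.09 Ω = 614.2∠1.3° Ω.
Step 5 — Source phasor: V = 8.74∠-153.4° V = -7.815 - j3.913 V.
Step 6 — Current: I = V / Z = -0.01287 - j0.006078 A = 0.01423∠-154.7° A.
Step 7 — Complex power: S = V·I* = 0.1243 + j0.002854 VA.
Step 8 — Real power: P = Re(S) = 0.1243 W.
Step 9 — Reactive power: Q = Im(S) = 0.002854 VAR.
Step 10 — Apparent power: |S| = 0.1244 VA.
Step 11 — Power factor: PF = P/|S| = 0.9997 (lagging).

(a) P = 0.1243 W  (b) Q = 0.002854 VAR  (c) S = 0.1244 VA  (d) PF = 0.9997 (lagging)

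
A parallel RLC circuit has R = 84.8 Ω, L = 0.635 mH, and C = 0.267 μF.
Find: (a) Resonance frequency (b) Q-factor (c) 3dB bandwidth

Step 1 — Resonance: ω₀ = 1/√(LC) = 1/√(0.000635·2.67e-07) = 7.68e+04 rad/s.
Step 2 — f₀ = ω₀/(2π) = 1.222e+04 Hz.
Step 3 — Parallel Q: Q = R/(ω₀L) = 84.8/(7.68e+04·0.000635) = 1.739.
Step 4 — Bandwidth: Δω = ω₀/Q = 4.417e+04 rad/s; BW = Δω/(2π) = 7029 Hz.

(a) f₀ = 1.222e+04 Hz  (b) Q = 1.739  (c) BW = 7029 Hz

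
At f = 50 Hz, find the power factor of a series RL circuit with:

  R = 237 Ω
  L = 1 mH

Step 1 — Angular frequency: ω = 2π·f = 2π·50 = 314.2 rad/s.
Step 2 — Component impedances:
  R: Z = R = 237 Ω
  L: Z = jωL = j·314.2·0.001 = 0 + j0.3142 Ω
Step 3 — Series combination: Z_total = R + L = 237 + j0.3142 Ω = 237∠0.1° Ω.
Step 4 — Power factor: PF = cos(φ) = Re(Z)/|Z| = 237/237 = 1.
Step 5 — Type: Im(Z) = 0.3142 ⇒ lagging (phase φ = 0.1°).

PF = 1 (lagging, φ = 0.1°)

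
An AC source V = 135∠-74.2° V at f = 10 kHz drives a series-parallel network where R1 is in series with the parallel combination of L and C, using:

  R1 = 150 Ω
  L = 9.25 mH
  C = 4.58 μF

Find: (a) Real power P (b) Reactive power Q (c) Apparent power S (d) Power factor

Step 1 — Angular frequency: ω = 2π·f = 2π·1e+04 = 6.283e+04 rad/s.
Step 2 — Component impedances:
  R1: Z = R = 150 Ω
  L: Z = jωL = j·6.283e+04·0.00925 = 0 + j581.2 Ω
  C: Z = 1/(jωC) = -j/(ω·C) = 0 - j3.475 Ω
Step 3 — Parallel branch: L || C = 1/(1/L + 1/C) = 0 - j3.496 Ω.
Step 4 — Series with R1: Z_total = R1 + (L || C) = 150 - j3.496 Ω = 150∠-1.3° Ω.
Step 5 — Source phasor: V = 135∠-74.2° V = 36.76 - j129.9 V.
Step 6 — Current: I = V / Z = 0.2651 - j0.8598 A = 0.8998∠-72.9° A.
Step 7 — Complex power: S = V·I* = 121.4 - j2.83 VA.
Step 8 — Real power: P = Re(S) = 121.4 W.
Step 9 — Reactive power: Q = Im(S) = -2.83 VAR.
Step 10 — Apparent power: |S| = 121.5 VA.
Step 11 — Power factor: PF = P/|S| = 0.9997 (leading).

(a) P = 121.4 W  (b) Q = -2.83 VAR  (c) S = 121.5 VA  (d) PF = 0.9997 (leading)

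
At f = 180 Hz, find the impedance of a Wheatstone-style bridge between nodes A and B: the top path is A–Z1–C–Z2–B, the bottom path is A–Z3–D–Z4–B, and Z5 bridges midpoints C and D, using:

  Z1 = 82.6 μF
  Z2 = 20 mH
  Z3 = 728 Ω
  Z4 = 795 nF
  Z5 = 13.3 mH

Step 1 — Angular frequency: ω = 2π·f = 2π·180 = 1131 rad/s.
Step 2 — Component impedances:
  Z1: Z = 1/(jωC) = -j/(ω·C) = 0 - j10.7 Ω
  Z2: Z = jωL = j·1131·0.02 = 0 + j22.62 Ω
  Z3: Z = R = 728 Ω
  Z4: Z = 1/(jωC) = -j/(ω·C) = 0 - j1112 Ω
  Z5: Z = jωL = j·1131·0.0133 = 0 + j15.04 Ω
Step 3 — Bridge requires nodal analysis (the Z5 bridge couples midpoints C and D, so the two paths cannot be reduced to a simple series/parallel combination). Setting node B to ground and injecting 1 A at node A, the 3-node admittance system at A, C, D solves to V_A = Z_AB = 0.1668 + j12.39 Ω = 12.39∠89.2° Ω.

Z = 0.1668 + j12.39 Ω = 12.39∠89.2° Ω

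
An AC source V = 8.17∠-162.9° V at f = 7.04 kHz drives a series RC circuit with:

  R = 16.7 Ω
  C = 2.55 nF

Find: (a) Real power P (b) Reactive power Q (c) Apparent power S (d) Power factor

Step 1 — Angular frequency: ω = 2π·f = 2π·7040 = 4.423e+04 rad/s.
Step 2 — Component impedances:
  R: Z = R = 16.7 Ω
  C: Z = 1/(jωC) = -j/(ω·C) = 0 - j8866 Ω
Step 3 — Series combination: Z_total = R + C = 16.7 - j8866 Ω = 8866∠-89.9° Ω.
Step 4 — Source phasor: V = 8.17∠-162.9° V = -7.809 - j2.402 V.
Step 5 — Current: I = V / Z = 0.0002693 - j0.0008813 A = 0.0009215∠-73.0° A.
Step 6 — Complex power: S = V·I* = 1.418e-05 - j0.007529 VA.
Step 7 — Real power: P = Re(S) = 1.418e-05 W.
Step 8 — Reactive power: Q = Im(S) = -0.007529 VAR.
Step 9 — Apparent power: |S| = 0.007529 VA.
Step 10 — Power factor: PF = P/|S| = 0.001884 (leading).

(a) P = 1.418e-05 W  (b) Q = -0.007529 VAR  (c) S = 0.007529 VA  (d) PF = 0.001884 (leading)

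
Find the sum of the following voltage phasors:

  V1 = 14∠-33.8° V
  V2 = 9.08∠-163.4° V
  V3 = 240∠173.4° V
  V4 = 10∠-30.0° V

Step 1 — Convert each phasor to rectangular form:
  V1 = 14·(cos(-33.8°) + j·sin(-33.8°)) = 11.63 - j7.788 V
  V2 = 9.08·(cos(-163.4°) + j·sin(-163.4°)) = -8.702 - j2.594 V
  V3 = 240·(cos(173.4°) + j·sin(173.4°)) = -238.4 + j27.58 V
  V4 = 10·(cos(-30.0°) + j·sin(-30.0°)) = 8.66 - j5 V
Step 2 — Sum components: V_total = -226.8 + j12.2 V.
Step 3 — Convert to polar: |V_total| = 227.1 V, ∠V_total = 176.9°.

V_total = 227.1∠176.9° V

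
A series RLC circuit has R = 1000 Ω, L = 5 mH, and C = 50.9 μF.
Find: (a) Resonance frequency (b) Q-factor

Step 1 — Resonance condition Im(Z)=0 gives ω₀ = 1/√(LC).
Step 2 — ω₀ = 1/√(0.005·5.09e-05) = 1982 rad/s.
Step 3 — f₀ = ω₀/(2π) = 315.5 Hz.
Step 4 — Series Q: Q = ω₀L/R = 1982·0.005/1000 = 0.009911.

(a) f₀ = 315.5 Hz  (b) Q = 0.009911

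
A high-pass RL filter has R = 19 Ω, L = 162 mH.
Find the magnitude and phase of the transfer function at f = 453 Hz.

Step 1 — Angular frequency: ω = 2π·453 = 2846 rad/s.
Step 2 — Transfer function: H(jω) = jωL/(R + jωL).
Step 3 — Numerator jωL = j·461.1; denominator R + jωL = 19 + j461.1.
Step 4 — H = 0.9983 + j0.04114.
Step 5 — Magnitude: |H| = 0.9992 (-0.0 dB); phase: φ = 2.4°.

|H| = 0.9992 (-0.0 dB), φ = 2.4°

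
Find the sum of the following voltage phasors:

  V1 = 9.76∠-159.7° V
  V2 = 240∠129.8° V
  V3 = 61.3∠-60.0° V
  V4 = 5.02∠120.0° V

Step 1 — Convert each phasor to rectangular form:
  V1 = 9.76·(cos(-159.7°) + j·sin(-159.7°)) = -9.154 - j3.386 V
  V2 = 240·(cos(129.8°) + j·sin(129.8°)) = -153.6 + j184.4 V
  V3 = 61.3·(cos(-60.0°) + j·sin(-60.0°)) = 30.65 - j53.09 V
  V4 = 5.02·(cos(120.0°) + j·sin(120.0°)) = -2.51 + j4.347 V
Step 2 — Sum components: V_total = -134.6 + j132.3 V.
Step 3 — Convert to polar: |V_total| = 188.7 V, ∠V_total = 135.5°.

V_total = 188.7∠135.5° V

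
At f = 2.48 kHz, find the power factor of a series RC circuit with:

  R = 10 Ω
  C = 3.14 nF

Step 1 — Angular frequency: ω = 2π·f = 2π·2480 = 1.558e+04 rad/s.
Step 2 — Component impedances:
  R: Z = R = 10 Ω
  C: Z = 1/(jωC) = -j/(ω·C) = 0 - j2.044e+04 Ω
Step 3 — Series combination: Z_total = R + C = 10 - j2.044e+04 Ω = 2.044e+04∠-90.0° Ω.
Step 4 — Power factor: PF = cos(φ) = Re(Z)/|Z| = 10/20438 = 0.0004893.
Step 5 — Type: Im(Z) = -2.044e+04 ⇒ leading (phase φ = -90.0°).

PF = 0.0004893 (leading, φ = -90.0°)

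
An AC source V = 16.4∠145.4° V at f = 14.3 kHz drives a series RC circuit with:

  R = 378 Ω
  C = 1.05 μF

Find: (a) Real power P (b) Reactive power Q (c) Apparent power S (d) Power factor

Step 1 — Angular frequency: ω = 2π·f = 2π·1.43e+04 = 8.985e+04 rad/s.
Step 2 — Component impedances:
  R: Z = R = 378 Ω
  C: Z = 1/(jωC) = -j/(ω·C) = 0 - j10.6 Ω
Step 3 — Series combination: Z_total = R + C = 378 - j10.6 Ω = 378.1∠-1.6° Ω.
Step 4 — Source phasor: V = 16.4∠145.4° V = -13.5 + j9.313 V.
Step 5 — Current: I = V / Z = -0.03638 + j0.02362 A = 0.04337∠147.0° A.
Step 6 — Complex power: S = V·I* = 0.711 - j0.01994 VA.
Step 7 — Real power: P = Re(S) = 0.711 W.
Step 8 — Reactive power: Q = Im(S) = -0.01994 VAR.
Step 9 — Apparent power: |S| = 0.7113 VA.
Step 10 — Power factor: PF = P/|S| = 0.9996 (leading).

(a) P = 0.711 W  (b) Q = -0.01994 VAR  (c) S = 0.7113 VA  (d) PF = 0.9996 (leading)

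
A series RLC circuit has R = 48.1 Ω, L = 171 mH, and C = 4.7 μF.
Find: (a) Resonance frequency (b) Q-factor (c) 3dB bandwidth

Step 1 — Resonance: ω₀ = 1/√(LC) = 1/√(0.171·4.7e-06) = 1115 rad/s.
Step 2 — f₀ = ω₀/(2π) = 177.5 Hz.
Step 3 — Series Q: Q = ω₀L/R = 1115·0.171/48.1 = 3.966.
Step 4 — Bandwidth: Δω = ω₀/Q = 281.3 rad/s; BW = Δω/(2π) = 44.77 Hz.

(a) f₀ = 177.5 Hz  (b) Q = 3.966  (c) BW = 44.77 Hz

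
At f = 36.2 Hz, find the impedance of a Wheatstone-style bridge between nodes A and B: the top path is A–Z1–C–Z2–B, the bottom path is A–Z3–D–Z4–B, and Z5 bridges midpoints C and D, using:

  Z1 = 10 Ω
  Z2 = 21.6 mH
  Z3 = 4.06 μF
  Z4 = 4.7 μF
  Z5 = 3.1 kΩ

Step 1 — Angular frequency: ω = 2π·f = 2π·36.2 = 227.5 rad/s.
Step 2 — Component impedances:
  Z1: Z = R = 10 Ω
  Z2: Z = jωL = j·227.5·0.0216 = 0 + j4.913 Ω
  Z3: Z = 1/(jωC) = -j/(ω·C) = 0 - j1083 Ω
  Z4: Z = 1/(jωC) = -j/(ω·C) = 0 - j935.4 Ω
  Z5: Z = R = 3100 Ω
Step 3 — Bridge requires nodal analysis (the Z5 bridge couples midpoints C and D, so the two paths cannot be reduced to a simple series/parallel combination). Setting node B to ground and injecting 1 A at node A, the 3-node admittance system at A, C, D solves to V_A = Z_AB = 10.04 + j4.882 Ω = 11.17∠25.9° Ω.

Z = 10.04 + j4.882 Ω = 11.17∠25.9° Ω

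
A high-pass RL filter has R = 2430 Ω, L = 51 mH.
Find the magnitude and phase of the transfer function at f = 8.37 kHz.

Step 1 — Angular frequency: ω = 2π·8370 = 5.259e+04 rad/s.
Step 2 — Transfer function: H(jω) = jωL/(R + jωL).
Step 3 — Numerator jωL = j·2682; denominator R + jωL = 2430 + j2682.
Step 4 — H = 0.5492 + j0.4976.
Step 5 — Magnitude: |H| = 0.7411 (-2.6 dB); phase: φ = 42.2°.

|H| = 0.7411 (-2.6 dB), φ = 42.2°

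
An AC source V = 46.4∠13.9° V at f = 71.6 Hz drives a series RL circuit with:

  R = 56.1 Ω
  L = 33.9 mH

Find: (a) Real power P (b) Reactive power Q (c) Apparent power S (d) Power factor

Step 1 — Angular frequency: ω = 2π·f = 2π·71.6 = 449.9 rad/s.
Step 2 — Component impedances:
  R: Z = R = 56.1 Ω
  L: Z = jωL = j·449.9·0.0339 = 0 + j15.25 Ω
Step 3 — Series combination: Z_total = R + L = 56.1 + j15.25 Ω = 58.14∠15.2° Ω.
Step 4 — Source phasor: V = 46.4∠13.9° V = 45.04 + j11.15 V.
Step 5 — Current: I = V / Z = 0.7979 - j0.01822 A = 0.7981∠-1.3° A.
Step 6 — Complex power: S = V·I* = 35.74 + j9.715 VA.
Step 7 — Real power: P = Re(S) = 35.74 W.
Step 8 — Reactive power: Q = Im(S) = 9.715 VAR.
Step 9 — Apparent power: |S| = 37.03 VA.
Step 10 — Power factor: PF = P/|S| = 0.965 (lagging).

(a) P = 35.74 W  (b) Q = 9.715 VAR  (c) S = 37.03 VA  (d) PF = 0.965 (lagging)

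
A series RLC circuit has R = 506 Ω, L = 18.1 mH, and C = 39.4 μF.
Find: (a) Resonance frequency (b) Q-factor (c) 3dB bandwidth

Step 1 — Resonance: ω₀ = 1/√(LC) = 1/√(0.0181·3.94e-05) = 1184 rad/s.
Step 2 — f₀ = ω₀/(2π) = 188.5 Hz.
Step 3 — Series Q: Q = ω₀L/R = 1184·0.0181/506 = 0.04236.
Step 4 — Bandwidth: Δω = ω₀/Q = 2.796e+04 rad/s; BW = Δω/(2π) = 4449 Hz.

(a) f₀ = 188.5 Hz  (b) Q = 0.04236  (c) BW = 4449 Hz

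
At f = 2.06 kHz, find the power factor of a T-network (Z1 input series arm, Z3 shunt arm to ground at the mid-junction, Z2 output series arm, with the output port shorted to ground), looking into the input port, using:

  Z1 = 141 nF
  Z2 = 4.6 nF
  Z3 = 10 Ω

Step 1 — Angular frequency: ω = 2π·f = 2π·2060 = 1.294e+04 rad/s.
Step 2 — Component impedances:
  Z1: Z = 1/(jωC) = -j/(ω·C) = 0 - j547.9 Ω
  Z2: Z = 1/(jωC) = -j/(ω·C) = 0 - j1.68e+04 Ω
  Z3: Z = R = 10 Ω
Step 3 — With the output port shorted to ground, the output series arm Z2 runs from the junction to ground; the shunt arm Z3 also runs from the junction to ground. They appear in parallel: Z3 || Z2 = 10 - j0.005954 Ω.
Step 4 — Series with input arm Z1: Z_in = Z1 + (Z3 || Z2) = 10 - j547.9 Ω = 548∠-89.0° Ω.
Step 5 — Power factor: PF = cos(φ) = Re(Z)/|Z| = 10/548 = 0.01825.
Step 6 — Type: Im(Z) = -547.9 ⇒ leading (phase φ = -89.0°).

PF = 0.01825 (leading, φ = -89.0°)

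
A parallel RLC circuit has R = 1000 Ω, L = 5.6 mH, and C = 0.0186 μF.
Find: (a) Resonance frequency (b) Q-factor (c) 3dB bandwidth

Step 1 — Resonance: ω₀ = 1/√(LC) = 1/√(0.0056·1.86e-08) = 9.798e+04 rad/s.
Step 2 — f₀ = ω₀/(2π) = 1.559e+04 Hz.
Step 3 — Parallel Q: Q = R/(ω₀L) = 1000/(9.798e+04·0.0056) = 1.822.
Step 4 — Bandwidth: Δω = ω₀/Q = 5.376e+04 rad/s; BW = Δω/(2π) = 8557 Hz.

(a) f₀ = 1.559e+04 Hz  (b) Q = 1.822  (c) BW = 8557 Hz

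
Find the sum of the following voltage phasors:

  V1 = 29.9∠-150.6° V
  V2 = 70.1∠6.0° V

Step 1 — Convert each phasor to rectangular form:
  V1 = 29.9·(cos(-150.6°) + j·sin(-150.6°)) = -26.05 - j14.68 V
  V2 = 70.1·(cos(6.0°) + j·sin(6.0°)) = 69.72 + j7.327 V
Step 2 — Sum components: V_total = 43.67 - j7.351 V.
Step 3 — Convert to polar: |V_total| = 44.28 V, ∠V_total = -9.6°.

V_total = 44.28∠-9.6° V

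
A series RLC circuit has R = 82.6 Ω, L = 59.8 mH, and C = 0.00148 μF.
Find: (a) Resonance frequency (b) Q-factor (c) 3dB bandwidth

Step 1 — Resonance condition Im(Z)=0 gives ω₀ = 1/√(LC).
Step 2 — ω₀ = 1/√(0.0598·1.48e-09) = 1.063e+05 rad/s.
Step 3 — f₀ = ω₀/(2π) = 1.692e+04 Hz.
Step 4 — Series Q: Q = ω₀L/R = 1.063e+05·0.0598/82.6 = 76.96.
Step 5 — 3dB bandwidth: Δω = ω₀/Q = 1381 rad/s; BW = Δω/(2π) = 219.8 Hz.

(a) f₀ = 1.692e+04 Hz  (b) Q = 76.96  (c) BW = 219.8 Hz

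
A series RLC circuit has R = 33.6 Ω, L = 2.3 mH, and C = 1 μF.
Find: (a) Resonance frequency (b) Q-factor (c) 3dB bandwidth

Step 1 — Resonance: ω₀ = 1/√(LC) = 1/√(0.0023·1e-06) = 2.085e+04 rad/s.
Step 2 — f₀ = ω₀/(2π) = 3319 Hz.
Step 3 — Series Q: Q = ω₀L/R = 2.085e+04·0.0023/33.6 = 1.427.
Step 4 — Bandwidth: Δω = ω₀/Q = 1.461e+04 rad/s; BW = Δω/(2π) = 2325 Hz.

(a) f₀ = 3319 Hz  (b) Q = 1.427  (c) BW = 2325 Hz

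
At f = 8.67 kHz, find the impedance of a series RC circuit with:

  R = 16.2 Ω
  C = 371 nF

Step 1 — Angular frequency: ω = 2π·f = 2π·8670 = 5.448e+04 rad/s.
Step 2 — Component impedances:
  R: Z = R = 16.2 Ω
  C: Z = 1/(jωC) = -j/(ω·C) = 0 - j49.48 Ω
Step 3 — Series combination: Z_total = R + C = 16.2 - j49.48 Ω = 52.06∠-71.9° Ω.

Z = 16.2 - j49.48 Ω = 52.06∠-71.9° Ω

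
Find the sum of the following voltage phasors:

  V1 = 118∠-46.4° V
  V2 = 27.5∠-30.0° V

Step 1 — Convert each phasor to rectangular form:
  V1 = 118·(cos(-46.4°) + j·sin(-46.4°)) = 81.38 - j85.45 V
  V2 = 27.5·(cos(-30.0°) + j·sin(-30.0°)) = 23.82 - j13.75 V
Step 2 — Sum components: V_total = 105.2 - j99.2 V.
Step 3 — Convert to polar: |V_total| = 144.6 V, ∠V_total = -43.3°.

V_total = 144.6∠-43.3° V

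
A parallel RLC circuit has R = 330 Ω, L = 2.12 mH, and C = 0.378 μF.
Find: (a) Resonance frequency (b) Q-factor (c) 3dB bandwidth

Step 1 — Resonance: ω₀ = 1/√(LC) = 1/√(0.00212·3.78e-07) = 3.533e+04 rad/s.
Step 2 — f₀ = ω₀/(2π) = 5622 Hz.
Step 3 — Parallel Q: Q = R/(ω₀L) = 330/(3.533e+04·0.00212) = 4.406.
Step 4 — Bandwidth: Δω = ω₀/Q = 8017 rad/s; BW = Δω/(2π) = 1276 Hz.

(a) f₀ = 5622 Hz  (b) Q = 4.406  (c) BW = 1276 Hz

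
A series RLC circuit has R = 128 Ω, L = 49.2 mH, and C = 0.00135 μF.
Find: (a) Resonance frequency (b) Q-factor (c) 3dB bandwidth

Step 1 — Resonance: ω₀ = 1/√(LC) = 1/√(0.0492·1.35e-09) = 1.227e+05 rad/s.
Step 2 — f₀ = ω₀/(2π) = 1.953e+04 Hz.
Step 3 — Series Q: Q = ω₀L/R = 1.227e+05·0.0492/128 = 47.16.
Step 4 — Bandwidth: Δω = ω₀/Q = 2602 rad/s; BW = Δω/(2π) = 414.1 Hz.

(a) f₀ = 1.953e+04 Hz  (b) Q = 47.16  (c) BW = 414.1 Hz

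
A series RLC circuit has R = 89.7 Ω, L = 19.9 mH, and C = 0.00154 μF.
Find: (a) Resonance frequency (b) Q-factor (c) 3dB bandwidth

Step 1 — Resonance condition Im(Z)=0 gives ω₀ = 1/√(LC).
Step 2 — ω₀ = 1/√(0.0199·1.54e-09) = 1.806e+05 rad/s.
Step 3 — f₀ = ω₀/(2π) = 2.875e+04 Hz.
Step 4 — Series Q: Q = ω₀L/R = 1.806e+05·0.0199/89.7 = 40.08.
Step 5 — 3dB bandwidth: Δω = ω₀/Q = 4508 rad/s; BW = Δω/(2π) = 717.4 Hz.

(a) f₀ = 2.875e+04 Hz  (b) Q = 40.08  (c) BW = 717.4 Hz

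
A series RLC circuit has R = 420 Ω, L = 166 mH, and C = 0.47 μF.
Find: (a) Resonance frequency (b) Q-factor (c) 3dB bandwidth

Step 1 — Resonance condition Im(Z)=0 gives ω₀ = 1/√(LC).
Step 2 — ω₀ = 1/√(0.166·4.7e-07) = 3580 rad/s.
Step 3 — f₀ = ω₀/(2π) = 569.8 Hz.
Step 4 — Series Q: Q = ω₀L/R = 3580·0.166/420 = 1.415.
Step 5 — 3dB bandwidth: Δω = ω₀/Q = 2530 rad/s; BW = Δω/(2π) = 402.7 Hz.

(a) f₀ = 569.8 Hz  (b) Q = 1.415  (c) BW = 402.7 Hz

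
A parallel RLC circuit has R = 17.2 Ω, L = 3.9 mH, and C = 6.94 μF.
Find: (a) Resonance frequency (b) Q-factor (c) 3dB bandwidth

Step 1 — Resonance: ω₀ = 1/√(LC) = 1/√(0.0039·6.94e-06) = 6078 rad/s.
Step 2 — f₀ = ω₀/(2π) = 967.4 Hz.
Step 3 — Parallel Q: Q = R/(ω₀L) = 17.2/(6078·0.0039) = 0.7256.
Step 4 — Bandwidth: Δω = ω₀/Q = 8377 rad/s; BW = Δω/(2π) = 1333 Hz.

(a) f₀ = 967.4 Hz  (b) Q = 0.7256  (c) BW = 1333 Hz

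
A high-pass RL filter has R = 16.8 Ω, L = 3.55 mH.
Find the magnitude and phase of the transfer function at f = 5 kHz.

Step 1 — Angular frequency: ω = 2π·5000 = 3.142e+04 rad/s.
Step 2 — Transfer function: H(jω) = jωL/(R + jωL).
Step 3 — Numerator jωL = j·111.5; denominator R + jωL = 16.8 + j111.5.
Step 4 — H = 0.9778 + j0.1473.
Step 5 — Magnitude: |H| = 0.9888 (-0.1 dB); phase: φ = 8.6°.

|H| = 0.9888 (-0.1 dB), φ = 8.6°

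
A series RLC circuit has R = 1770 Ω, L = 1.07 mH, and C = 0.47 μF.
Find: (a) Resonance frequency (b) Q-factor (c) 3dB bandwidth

Step 1 — Resonance condition Im(Z)=0 gives ω₀ = 1/√(LC).
Step 2 — ω₀ = 1/√(0.00107·4.7e-07) = 4.459e+04 rad/s.
Step 3 — f₀ = ω₀/(2π) = 7097 Hz.
Step 4 — Series Q: Q = ω₀L/R = 4.459e+04·0.00107/1770 = 0.02696.
Step 5 — 3dB bandwidth: Δω = ω₀/Q = 1.654e+06 rad/s; BW = Δω/(2π) = 2.633e+05 Hz.

(a) f₀ = 7097 Hz  (b) Q = 0.02696  (c) BW = 2.633e+05 Hz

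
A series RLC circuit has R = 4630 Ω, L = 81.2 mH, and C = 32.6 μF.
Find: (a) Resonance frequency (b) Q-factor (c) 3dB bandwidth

Step 1 — Resonance: ω₀ = 1/√(LC) = 1/√(0.0812·3.26e-05) = 614.6 rad/s.
Step 2 — f₀ = ω₀/(2π) = 97.82 Hz.
Step 3 — Series Q: Q = ω₀L/R = 614.6·0.0812/4630 = 0.01078.
Step 4 — Bandwidth: Δω = ω₀/Q = 5.702e+04 rad/s; BW = Δω/(2π) = 9075 Hz.

(a) f₀ = 97.82 Hz  (b) Q = 0.01078  (c) BW = 9075 Hz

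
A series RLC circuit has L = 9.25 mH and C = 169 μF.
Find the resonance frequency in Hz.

Step 1 — Resonance condition Im(Z)=0 gives ω₀ = 1/√(LC).
Step 2 — ω₀ = 1/√(0.00925·0.000169) = 799.8 rad/s.
Step 3 — f₀ = ω₀/(2π) = 127.3 Hz.

f₀ = 127.3 Hz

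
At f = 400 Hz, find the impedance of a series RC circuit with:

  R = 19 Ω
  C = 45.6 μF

Step 1 — Angular frequency: ω = 2π·f = 2π·400 = 2513 rad/s.
Step 2 — Component impedances:
  R: Z = R = 19 Ω
  C: Z = 1/(jωC) = -j/(ω·C) = 0 - j8.726 Ω
Step 3 — Series combination: Z_total = R + C = 19 - j8.726 Ω = 20.91∠-24.7° Ω.

Z = 19 - j8.726 Ω = 20.91∠-24.7° Ω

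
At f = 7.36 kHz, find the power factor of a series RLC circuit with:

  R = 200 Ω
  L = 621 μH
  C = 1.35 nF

Step 1 — Angular frequency: ω = 2π·f = 2π·7360 = 4.624e+04 rad/s.
Step 2 — Component impedances:
  R: Z = R = 200 Ω
  L: Z = jωL = j·4.624e+04·0.000621 = 0 + j28.72 Ω
  C: Z = 1/(jωC) = -j/(ω·C) = 0 - j1.602e+04 Ω
Step 3 — Series combination: Z_total = R + L + C = 200 - j1.599e+04 Ω = 1.599e+04∠-89.3° Ω.
Step 4 — Power factor: PF = cos(φ) = Re(Z)/|Z| = 200/1.599e+04 = 0.01251.
Step 5 — Type: Im(Z) = -1.599e+04 ⇒ leading (phase φ = -89.3°).

PF = 0.01251 (leading, φ = -89.3°)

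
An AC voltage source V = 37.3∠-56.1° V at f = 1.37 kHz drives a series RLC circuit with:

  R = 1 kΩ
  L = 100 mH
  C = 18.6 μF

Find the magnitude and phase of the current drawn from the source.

Step 1 — Angular frequency: ω = 2π·f = 2π·1370 = 8608 rad/s.
Step 2 — Component impedances:
  R: Z = R = 1000 Ω
  L: Z = jωL = j·8608·0.1 = 0 + j860.8 Ω
  C: Z = 1/(jωC) = -j/(ω·C) = 0 - j6.246 Ω
Step 3 — Series combination: Z_total = R + L + C = 1000 + j854.6 Ω = 1315∠40.5° Ω.
Step 4 — Source phasor: V = 37.3∠-56.1° V = 20.8 - j30.96 V.
Step 5 — Ohm's law: I = V / Z_total = (20.8 - j30.96) / (1000 + j854.6) = -0.003267 - j0.02817 A.
Step 6 — Convert to polar: |I| = 0.02836 A, ∠I = -96.6°.

I = 0.02836∠-96.6° A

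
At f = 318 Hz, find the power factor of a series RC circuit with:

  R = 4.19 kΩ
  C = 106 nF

Step 1 — Angular frequency: ω = 2π·f = 2π·318 = 1998 rad/s.
Step 2 — Component impedances:
  R: Z = R = 4190 Ω
  C: Z = 1/(jωC) = -j/(ω·C) = 0 - j4722 Ω
Step 3 — Series combination: Z_total = R + C = 4190 - j4722 Ω = 6313∠-48.4° Ω.
Step 4 — Power factor: PF = cos(φ) = Re(Z)/|Z| = 4190/6313 = 0.6637.
Step 5 — Type: Im(Z) = -4722 ⇒ leading (phase φ = -48.4°).

PF = 0.6637 (leading, φ = -48.4°)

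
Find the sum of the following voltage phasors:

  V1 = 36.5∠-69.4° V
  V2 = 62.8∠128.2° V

Step 1 — Convert each phasor to rectangular form:
  V1 = 36.5·(cos(-69.4°) + j·sin(-69.4°)) = 12.84 - j34.17 V
  V2 = 62.8·(cos(128.2°) + j·sin(128.2°)) = -38.84 + j49.35 V
Step 2 — Sum components: V_total = -25.99 + j15.19 V.
Step 3 — Convert to polar: |V_total| = 30.1 V, ∠V_total = 149.7°.

V_total = 30.1∠149.7° V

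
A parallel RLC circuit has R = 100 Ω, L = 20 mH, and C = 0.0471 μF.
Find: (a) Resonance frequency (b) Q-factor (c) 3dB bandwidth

Step 1 — Resonance: ω₀ = 1/√(LC) = 1/√(0.02·4.71e-08) = 3.258e+04 rad/s.
Step 2 — f₀ = ω₀/(2π) = 5186 Hz.
Step 3 — Parallel Q: Q = R/(ω₀L) = 100/(3.258e+04·0.02) = 0.1535.
Step 4 — Bandwidth: Δω = ω₀/Q = 2.123e+05 rad/s; BW = Δω/(2π) = 3.379e+04 Hz.

(a) f₀ = 5186 Hz  (b) Q = 0.1535  (c) BW = 3.379e+04 Hz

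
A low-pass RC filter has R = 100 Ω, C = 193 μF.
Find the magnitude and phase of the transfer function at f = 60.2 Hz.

Step 1 — Angular frequency: ω = 2π·60.2 = 378.2 rad/s.
Step 2 — Transfer function: H(jω) = 1/(1 + jωRC).
Step 3 — Denominator: 1 + jωRC = 1 + j·378.2·100·0.000193 = 1 + j7.3.
Step 4 — H = 0.01842 - j0.1345.
Step 5 — Magnitude: |H| = 0.1357 (-17.3 dB); phase: φ = -82.2°.

|H| = 0.1357 (-17.3 dB), φ = -82.2°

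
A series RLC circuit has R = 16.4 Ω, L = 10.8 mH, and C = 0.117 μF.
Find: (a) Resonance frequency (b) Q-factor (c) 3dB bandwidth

Step 1 — Resonance: ω₀ = 1/√(LC) = 1/√(0.0108·1.17e-07) = 2.813e+04 rad/s.
Step 2 — f₀ = ω₀/(2π) = 4477 Hz.
Step 3 — Series Q: Q = ω₀L/R = 2.813e+04·0.0108/16.4 = 18.53.
Step 4 — Bandwidth: Δω = ω₀/Q = 1519 rad/s; BW = Δω/(2π) = 241.7 Hz.

(a) f₀ = 4477 Hz  (b) Q = 18.53  (c) BW = 241.7 Hz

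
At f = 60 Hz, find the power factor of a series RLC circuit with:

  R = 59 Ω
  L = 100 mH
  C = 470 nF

Step 1 — Angular frequency: ω = 2π·f = 2π·60 = 377 rad/s.
Step 2 — Component impedances:
  R: Z = R = 59 Ω
  L: Z = jωL = j·377·0.1 = 0 + j37.7 Ω
  C: Z = 1/(jωC) = -j/(ω·C) = 0 - j5644 Ω
Step 3 — Series combination: Z_total = R + L + C = 59 - j5606 Ω = 5606∠-89.4° Ω.
Step 4 — Power factor: PF = cos(φ) = Re(Z)/|Z| = 59/5606 = 0.01052.
Step 5 — Type: Im(Z) = -5606 ⇒ leading (phase φ = -89.4°).

PF = 0.01052 (leading, φ = -89.4°)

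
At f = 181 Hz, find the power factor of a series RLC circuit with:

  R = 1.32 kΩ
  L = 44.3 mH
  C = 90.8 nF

Step 1 — Angular frequency: ω = 2π·f = 2π·181 = 1137 rad/s.
Step 2 — Component impedances:
  R: Z = R = 1320 Ω
  L: Z = jωL = j·1137·0.0443 = 0 + j50.38 Ω
  C: Z = 1/(jωC) = -j/(ω·C) = 0 - j9684 Ω
Step 3 — Series combination: Z_total = R + L + C = 1320 - j9634 Ω = 9724∠-82.2° Ω.
Step 4 — Power factor: PF = cos(φ) = Re(Z)/|Z| = 1320/9723.7 = 0.1358.
Step 5 — Type: Im(Z) = -9634 ⇒ leading (phase φ = -82.2°).

PF = 0.1358 (leading, φ = -82.2°)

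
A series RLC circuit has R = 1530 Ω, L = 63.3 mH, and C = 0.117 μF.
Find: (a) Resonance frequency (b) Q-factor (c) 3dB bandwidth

Step 1 — Resonance: ω₀ = 1/√(LC) = 1/√(0.0633·1.17e-07) = 1.162e+04 rad/s.
Step 2 — f₀ = ω₀/(2π) = 1849 Hz.
Step 3 — Series Q: Q = ω₀L/R = 1.162e+04·0.0633/1530 = 0.4807.
Step 4 — Bandwidth: Δω = ω₀/Q = 2.417e+04 rad/s; BW = Δω/(2π) = 3847 Hz.

(a) f₀ = 1849 Hz  (b) Q = 0.4807  (c) BW = 3847 Hz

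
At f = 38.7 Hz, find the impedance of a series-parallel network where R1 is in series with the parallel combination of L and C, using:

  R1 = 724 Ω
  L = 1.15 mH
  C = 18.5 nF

Step 1 — Angular frequency: ω = 2π·f = 2π·38.7 = 243.2 rad/s.
Step 2 — Component impedances:
  R1: Z = R = 724 Ω
  L: Z = jωL = j·243.2·0.00115 = 0 + j0.2796 Ω
  C: Z = 1/(jωC) = -j/(ω·C) = 0 - j2.223e+05 Ω
Step 3 — Parallel branch: L || C = 1/(1/L + 1/C) = 0 + j0.2796 Ω.
Step 4 — Series with R1: Z_total = R1 + (L || C) = 724 + j0.2796 Ω = 724∠0.0° Ω.

Z = 724 + j0.2796 Ω = 724∠0.0° Ω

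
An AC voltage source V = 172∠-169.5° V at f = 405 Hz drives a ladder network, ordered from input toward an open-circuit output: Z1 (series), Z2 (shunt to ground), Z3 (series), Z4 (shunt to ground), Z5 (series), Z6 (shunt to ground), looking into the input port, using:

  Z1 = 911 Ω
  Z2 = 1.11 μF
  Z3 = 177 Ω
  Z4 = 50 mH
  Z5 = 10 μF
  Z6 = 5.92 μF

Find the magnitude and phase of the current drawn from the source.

Step 1 — Angular frequency: ω = 2π·f = 2π·405 = 2545 rad/s.
Step 2 — Component impedances:
  Z1: Z = R = 911 Ω
  Z2: Z = 1/(jωC) = -j/(ω·C) = 0 - j354 Ω
  Z3: Z = R = 177 Ω
  Z4: Z = jωL = j·2545·0.05 = 0 + j127.2 Ω
  Z5: Z = 1/(jωC) = -j/(ω·C) = 0 - j39.3 Ω
  Z6: Z = 1/(jωC) = -j/(ω·C) = 0 - j66.38 Ω
Step 3 — Ladder network (open output): work backward from the far end, alternating series and parallel combinations. Z_in = 933.5 - j229.9 Ω = 961.4∠-13.8° Ω.
Step 4 — Source phasor: V = 172∠-169.5° V = -169.1 - j31.34 V.
Step 5 — Ohm's law: I = V / Z_total = (-169.1 - j31.34) / (933.5 - j229.9) = -0.163 - j0.07373 A.
Step 6 — Convert to polar: |I| = 0.1789 A, ∠I = -155.7°.

I = 0.1789∠-155.7° A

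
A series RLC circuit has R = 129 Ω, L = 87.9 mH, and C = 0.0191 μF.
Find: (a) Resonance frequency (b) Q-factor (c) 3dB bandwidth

Step 1 — Resonance condition Im(Z)=0 gives ω₀ = 1/√(LC).
Step 2 — ω₀ = 1/√(0.0879·1.91e-08) = 2.441e+04 rad/s.
Step 3 — f₀ = ω₀/(2π) = 3884 Hz.
Step 4 — Series Q: Q = ω₀L/R = 2.441e+04·0.0879/129 = 16.63.
Step 5 — 3dB bandwidth: Δω = ω₀/Q = 1468 rad/s; BW = Δω/(2π) = 233.6 Hz.

(a) f₀ = 3884 Hz  (b) Q = 16.63  (c) BW = 233.6 Hz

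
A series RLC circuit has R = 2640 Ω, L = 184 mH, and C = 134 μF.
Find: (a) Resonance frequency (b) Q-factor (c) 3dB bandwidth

Step 1 — Resonance: ω₀ = 1/√(LC) = 1/√(0.184·0.000134) = 201.4 rad/s.
Step 2 — f₀ = ω₀/(2π) = 32.05 Hz.
Step 3 — Series Q: Q = ω₀L/R = 201.4·0.184/2640 = 0.01404.
Step 4 — Bandwidth: Δω = ω₀/Q = 1.435e+04 rad/s; BW = Δω/(2π) = 2284 Hz.

(a) f₀ = 32.05 Hz  (b) Q = 0.01404  (c) BW = 2284 Hz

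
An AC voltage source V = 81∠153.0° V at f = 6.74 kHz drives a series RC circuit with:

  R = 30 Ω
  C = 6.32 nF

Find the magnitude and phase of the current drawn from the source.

Step 1 — Angular frequency: ω = 2π·f = 2π·6740 = 4.235e+04 rad/s.
Step 2 — Component impedances:
  R: Z = R = 30 Ω
  C: Z = 1/(jωC) = -j/(ω·C) = 0 - j3736 Ω
Step 3 — Series combination: Z_total = R + C = 30 - j3736 Ω = 3736∠-89.5° Ω.
Step 4 — Source phasor: V = 81∠153.0° V = -72.17 + j36.77 V.
Step 5 — Ohm's law: I = V / Z_total = (-72.17 + j36.77) / (30 - j3736) = -0.009997 - j0.01924 A.
Step 6 — Convert to polar: |I| = 0.02168 A, ∠I = -117.5°.

I = 0.02168∠-117.5° A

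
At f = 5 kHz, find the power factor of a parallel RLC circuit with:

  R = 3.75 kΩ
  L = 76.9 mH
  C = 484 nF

Step 1 — Angular frequency: ω = 2π·f = 2π·5000 = 3.142e+04 rad/s.
Step 2 — Component impedances:
  R: Z = R = 3750 Ω
  L: Z = jωL = j·3.142e+04·0.0769 = 0 + j2416 Ω
  C: Z = 1/(jωC) = -j/(ω·C) = 0 - j65.77 Ω
Step 3 — Parallel combination: 1/Z_total = 1/R + 1/L + 1/C; Z_total = 1.218 - j67.58 Ω = 67.6∠-89.0° Ω.
Step 4 — Power factor: PF = cos(φ) = Re(Z)/|Z| = 1.2185/67.596 = 0.01803.
Step 5 — Type: Im(Z) = -67.58 ⇒ leading (phase φ = -89.0°).

PF = 0.01803 (leading, φ = -89.0°)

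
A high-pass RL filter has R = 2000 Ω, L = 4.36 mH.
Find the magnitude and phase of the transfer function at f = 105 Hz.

Step 1 — Angular frequency: ω = 2π·105 = 659.7 rad/s.
Step 2 — Transfer function: H(jω) = jωL/(R + jωL).
Step 3 — Numerator jωL = j·2.876; denominator R + jωL = 2000 + j2.876.
Step 4 — H = 2.068e-06 + j0.001438.
Step 5 — Magnitude: |H| = 0.001438 (-56.8 dB); phase: φ = 89.9°.

|H| = 0.001438 (-56.8 dB), φ = 89.9°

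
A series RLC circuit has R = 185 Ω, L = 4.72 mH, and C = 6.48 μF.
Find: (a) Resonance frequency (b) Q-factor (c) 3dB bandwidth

Step 1 — Resonance: ω₀ = 1/√(LC) = 1/√(0.00472·6.48e-06) = 5718 rad/s.
Step 2 — f₀ = ω₀/(2π) = 910 Hz.
Step 3 — Series Q: Q = ω₀L/R = 5718·0.00472/185 = 0.1459.
Step 4 — Bandwidth: Δω = ω₀/Q = 3.919e+04 rad/s; BW = Δω/(2π) = 6238 Hz.

(a) f₀ = 910 Hz  (b) Q = 0.1459  (c) BW = 6238 Hz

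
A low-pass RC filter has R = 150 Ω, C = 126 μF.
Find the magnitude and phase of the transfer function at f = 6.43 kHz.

Step 1 — Angular frequency: ω = 2π·6430 = 4.04e+04 rad/s.
Step 2 — Transfer function: H(jω) = 1/(1 + jωRC).
Step 3 — Denominator: 1 + jωRC = 1 + j·4.04e+04·150·0.000126 = 1 + j763.6.
Step 4 — H = 1.715e-06 - j0.00131.
Step 5 — Magnitude: |H| = 0.00131 (-57.7 dB); phase: φ = -89.9°.

|H| = 0.00131 (-57.7 dB), φ = -89.9°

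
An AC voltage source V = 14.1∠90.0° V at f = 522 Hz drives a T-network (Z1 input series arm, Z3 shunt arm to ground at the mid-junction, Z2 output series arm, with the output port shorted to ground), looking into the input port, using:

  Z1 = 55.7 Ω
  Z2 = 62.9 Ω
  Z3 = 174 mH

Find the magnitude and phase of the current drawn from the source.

Step 1 — Angular frequency: ω = 2π·f = 2π·522 = 3280 rad/s.
Step 2 — Component impedances:
  Z1: Z = R = 55.7 Ω
  Z2: Z = R = 62.9 Ω
  Z3: Z = jωL = j·3280·0.174 = 0 + j570.7 Ω
Step 3 — With the output port shorted to ground, the output series arm Z2 runs from the junction to ground; the shunt arm Z3 also runs from the junction to ground. They appear in parallel: Z3 || Z2 = 62.15 + j6.849 Ω.
Step 4 — Series with input arm Z1: Z_in = Z1 + (Z3 || Z2) = 117.8 + j6.849 Ω = 118∠3.3° Ω.
Step 5 — Source phasor: V = 14.1∠90.0° V = 0 + j14.1 V.
Step 6 — Ohm's law: I = V / Z_total = (0 + j14.1) / (117.8 + j6.849) = 0.006931 + j0.1192 A.
Step 7 — Convert to polar: |I| = 0.1194 A, ∠I = 86.7°.

I = 0.1194∠86.7° A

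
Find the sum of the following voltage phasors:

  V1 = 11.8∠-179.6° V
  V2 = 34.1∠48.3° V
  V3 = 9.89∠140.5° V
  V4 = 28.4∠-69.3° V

Step 1 — Convert each phasor to rectangular form:
  V1 = 11.8·(cos(-179.6°) + j·sin(-179.6°)) = -11.8 - j0.08238 V
  V2 = 34.1·(cos(48.3°) + j·sin(48.3°)) = 22.68 + j25.46 V
  V3 = 9.89·(cos(140.5°) + j·sin(140.5°)) = -7.631 + j6.291 V
  V4 = 28.4·(cos(-69.3°) + j·sin(-69.3°)) = 10.04 - j26.57 V
Step 2 — Sum components: V_total = 13.29 + j5.102 V.
Step 3 — Convert to polar: |V_total| = 14.24 V, ∠V_total = 21.0°.

V_total = 14.24∠21.0° V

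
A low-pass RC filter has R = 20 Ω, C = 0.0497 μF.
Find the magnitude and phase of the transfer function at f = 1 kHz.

Step 1 — Angular frequency: ω = 2π·1000 = 6283 rad/s.
Step 2 — Transfer function: H(jω) = 1/(1 + jωRC).
Step 3 — Denominator: 1 + jωRC = 1 + j·6283·20·4.97e-08 = 1 + j0.006245.
Step 4 — H = 1 - j0.006245.
Step 5 — Magnitude: |H| = 1 (-0.0 dB); phase: φ = -0.4°.

|H| = 1 (-0.0 dB), φ = -0.4°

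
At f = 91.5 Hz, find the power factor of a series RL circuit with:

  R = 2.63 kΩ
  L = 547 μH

Step 1 — Angular frequency: ω = 2π·f = 2π·91.5 = 574.9 rad/s.
Step 2 — Component impedances:
  R: Z = R = 2630 Ω
  L: Z = jωL = j·574.9·0.000547 = 0 + j0.3145 Ω
Step 3 — Series combination: Z_total = R + L = 2630 + j0.3145 Ω = 2630∠0.0° Ω.
Step 4 — Power factor: PF = cos(φ) = Re(Z)/|Z| = 2630/2630 = 1.
Step 5 — Type: Im(Z) = 0.3145 ⇒ lagging (phase φ = 0.0°).

PF = 1 (lagging, φ = 0.0°)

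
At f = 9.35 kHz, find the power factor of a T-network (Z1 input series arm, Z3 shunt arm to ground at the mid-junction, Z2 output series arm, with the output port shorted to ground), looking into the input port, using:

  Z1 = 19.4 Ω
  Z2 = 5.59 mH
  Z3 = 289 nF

Step 1 — Angular frequency: ω = 2π·f = 2π·9350 = 5.875e+04 rad/s.
Step 2 — Component impedances:
  Z1: Z = R = 19.4 Ω
  Z2: Z = jωL = j·5.875e+04·0.00559 = 0 + j328.4 Ω
  Z3: Z = 1/(jωC) = -j/(ω·C) = 0 - j58.9 Ω
Step 3 — With the output port shorted to ground, the output series arm Z2 runs from the junction to ground; the shunt arm Z3 also runs from the junction to ground. They appear in parallel: Z3 || Z2 = 0 - j71.77 Ω.
Step 4 — Series with input arm Z1: Z_in = Z1 + (Z3 || Z2) = 19.4 - j71.77 Ω = 74.35∠-74.9° Ω.
Step 5 — Power factor: PF = cos(φ) = Re(Z)/|Z| = 19.4/74.35 = 0.2609.
Step 6 — Type: Im(Z) = -71.77 ⇒ leading (phase φ = -74.9°).

PF = 0.2609 (leading, φ = -74.9°)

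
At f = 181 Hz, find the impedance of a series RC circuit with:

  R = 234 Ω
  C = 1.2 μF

Step 1 — Angular frequency: ω = 2π·f = 2π·181 = 1137 rad/s.
Step 2 — Component impedances:
  R: Z = R = 234 Ω
  C: Z = 1/(jωC) = -j/(ω·C) = 0 - j732.8 Ω
Step 3 — Series combination: Z_total = R + C = 234 - j732.8 Ω = 769.2∠-72.3° Ω.

Z = 234 - j732.8 Ω = 769.2∠-72.3° Ω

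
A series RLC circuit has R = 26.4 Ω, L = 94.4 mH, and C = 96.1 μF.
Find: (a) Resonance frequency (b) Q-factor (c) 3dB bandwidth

Step 1 — Resonance: ω₀ = 1/√(LC) = 1/√(0.0944·9.61e-05) = 332 rad/s.
Step 2 — f₀ = ω₀/(2π) = 52.84 Hz.
Step 3 — Series Q: Q = ω₀L/R = 332·0.0944/26.4 = 1.187.
Step 4 — Bandwidth: Δω = ω₀/Q = 279.7 rad/s; BW = Δω/(2π) = 44.51 Hz.

(a) f₀ = 52.84 Hz  (b) Q = 1.187  (c) BW = 44.51 Hz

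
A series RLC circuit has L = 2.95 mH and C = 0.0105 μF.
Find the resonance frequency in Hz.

Step 1 — Resonance condition Im(Z)=0 gives ω₀ = 1/√(LC).
Step 2 — ω₀ = 1/√(0.00295·1.05e-08) = 1.797e+05 rad/s.
Step 3 — f₀ = ω₀/(2π) = 2.86e+04 Hz.

f₀ = 2.86e+04 Hz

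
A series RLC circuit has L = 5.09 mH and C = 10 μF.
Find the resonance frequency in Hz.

Step 1 — Resonance condition Im(Z)=0 gives ω₀ = 1/√(LC).
Step 2 — ω₀ = 1/√(0.00509·1e-05) = 4432 rad/s.
Step 3 — f₀ = ω₀/(2π) = 705.4 Hz.

f₀ = 705.4 Hz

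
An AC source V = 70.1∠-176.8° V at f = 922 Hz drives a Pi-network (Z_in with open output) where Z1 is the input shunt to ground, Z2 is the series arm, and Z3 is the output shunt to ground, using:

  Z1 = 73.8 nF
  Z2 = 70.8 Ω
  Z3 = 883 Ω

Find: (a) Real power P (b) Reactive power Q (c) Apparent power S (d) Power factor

Step 1 — Angular frequency: ω = 2π·f = 2π·922 = 5793 rad/s.
Step 2 — Component impedances:
  Z1: Z = 1/(jωC) = -j/(ω·C) = 0 - j2339 Ω
  Z2: Z = R = 70.8 Ω
  Z3: Z = R = 883 Ω
Step 3 — With open output, the series arm Z2 and the output shunt Z3 appear in series to ground: Z2 + Z3 = 953.8 Ω.
Step 4 — Parallel with input shunt Z1: Z_in = Z1 || (Z2 + Z3) = 817.8 - j333.5 Ω = 883.2∠-22.2° Ω.
Step 5 — Source phasor: V = 70.1∠-176.8° V = -69.99 - j3.913 V.
Step 6 — Current: I = V / Z = -0.07171 - j0.03403 A = 0.07937∠-154.6° A.
Step 7 — Complex power: S = V·I* = 5.152 - j2.101 VA.
Step 8 — Real power: P = Re(S) = 5.152 W.
Step 9 — Reactive power: Q = Im(S) = -2.101 VAR.
Step 10 — Apparent power: |S| = 5.564 VA.
Step 11 — Power factor: PF = P/|S| = 0.926 (leading).

(a) P = 5.152 W  (b) Q = -2.101 VAR  (c) S = 5.564 VA  (d) PF = 0.926 (leading)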